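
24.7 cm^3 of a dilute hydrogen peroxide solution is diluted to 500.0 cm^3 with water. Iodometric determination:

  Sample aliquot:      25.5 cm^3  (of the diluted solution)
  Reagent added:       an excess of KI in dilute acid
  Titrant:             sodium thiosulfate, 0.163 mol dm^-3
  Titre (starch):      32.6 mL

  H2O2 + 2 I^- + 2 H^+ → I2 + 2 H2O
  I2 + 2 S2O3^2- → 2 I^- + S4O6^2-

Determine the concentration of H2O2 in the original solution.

2.11 mol/L

n(S2O3^2-) = 0.0326 × 0.163 = 5.31 × 10^-3 mol
n(I2) = n(S2O3^2-)/2 = 2.66 × 10^-3 mol
n(H2O2) in the aliquot = 2.66 × 10^-3 mol (1:1 ratio)
[H2O2]_dilute = 2.66 × 10^-3 / 0.0255 = 0.104 mol/L
[H2O2]_original = 0.104 × 500.0/24.7 = 2.11 mol/L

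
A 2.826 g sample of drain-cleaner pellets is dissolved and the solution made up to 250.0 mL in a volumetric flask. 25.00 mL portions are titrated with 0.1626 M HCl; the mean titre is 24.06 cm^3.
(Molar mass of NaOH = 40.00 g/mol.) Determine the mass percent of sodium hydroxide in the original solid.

55.37 %

NaOH + HCl → NaCl + H2O
n(HCl) per titration = 0.02406 × 0.1626 = 3.912 × 10^-3 mol
n(NaOH) in each aliquot = 3.912 × 10^-3 mol (1:1 ratio)
n(NaOH) in the whole flask = 3.912 × 10^-3 × 250.0/25.00 = 0.03912 mol
mass of NaOH = 0.03912 × 40.00 = 1.565 g
% NaOH = 1.565 / 2.826 × 100 = 55.37 %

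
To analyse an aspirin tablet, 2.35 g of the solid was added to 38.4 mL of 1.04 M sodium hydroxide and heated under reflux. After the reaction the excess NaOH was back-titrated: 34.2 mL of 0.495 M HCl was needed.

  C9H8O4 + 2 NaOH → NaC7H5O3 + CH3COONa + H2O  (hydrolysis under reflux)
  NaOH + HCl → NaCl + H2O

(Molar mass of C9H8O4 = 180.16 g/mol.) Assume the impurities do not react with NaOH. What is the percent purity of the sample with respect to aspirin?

88.2 %

n(NaOH) added = 0.0384 × 1.04 = 0.0399 mol
n(HCl) used in back-titration = 0.0342 × 0.495 = 0.0169 mol
n(NaOH) left over = 0.0169 mol (1:1 ratio)
n(NaOH) consumed by analyte = 0.0399 − 0.0169 = 0.0230 mol
From the 1:2 ratio, n(C9H8O4) = 1/2 × 0.0230 = 0.0115 mol
mass of C9H8O4 = 0.0115 × 180.16 = 2.07 g
% C9H8O4 = 2.07 / 2.35 × 100 = 88.2 %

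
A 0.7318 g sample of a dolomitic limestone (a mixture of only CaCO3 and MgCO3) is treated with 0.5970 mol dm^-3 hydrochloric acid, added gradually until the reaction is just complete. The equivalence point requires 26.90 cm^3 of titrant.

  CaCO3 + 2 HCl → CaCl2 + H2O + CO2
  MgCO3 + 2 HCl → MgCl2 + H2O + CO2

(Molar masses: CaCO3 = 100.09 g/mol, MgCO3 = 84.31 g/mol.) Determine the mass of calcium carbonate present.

n(HCl) = 0.02690 × 0.5970 = 0.01606 mol
Let x = n(CaCO3), y = n(MgCO3).
Titrant: 2x + 2y = 0.01606;  mass: 100.09x + 84.31y = 0.7318
Solving, x = 3.474 × 10^-3 mol, y = 4.556 × 10^-3 mol
mass of CaCO3 = 3.474 × 10^-3 × 100.09 = 0.3477 g

0.3477 g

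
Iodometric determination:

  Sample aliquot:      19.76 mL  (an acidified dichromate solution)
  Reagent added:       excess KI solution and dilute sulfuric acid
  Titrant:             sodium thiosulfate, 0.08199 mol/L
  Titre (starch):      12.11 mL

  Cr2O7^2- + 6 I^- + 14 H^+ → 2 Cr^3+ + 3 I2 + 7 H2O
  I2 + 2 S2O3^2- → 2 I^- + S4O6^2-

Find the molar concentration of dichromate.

0.008375 mol/L

n(S2O3^2-) = 0.01211 × 0.08199 = 9.929 × 10^-4 mol
n(I2) = n(S2O3^2-)/2 = 4.964 × 10^-4 mol
From the 1:3 ratio, n(Cr2O7^2-) in the aliquot = 1/3 × 4.964 × 10^-4 = 1.655 × 10^-4 mol
[Cr2O7^2-] = 1.655 × 10^-4 / 0.01976 = 0.008375 mol/L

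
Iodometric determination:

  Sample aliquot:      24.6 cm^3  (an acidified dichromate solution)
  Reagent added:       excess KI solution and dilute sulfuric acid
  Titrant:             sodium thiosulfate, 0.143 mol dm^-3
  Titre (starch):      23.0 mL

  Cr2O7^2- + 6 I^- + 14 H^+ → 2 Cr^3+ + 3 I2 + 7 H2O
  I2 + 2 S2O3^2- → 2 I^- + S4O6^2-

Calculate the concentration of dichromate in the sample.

n(S2O3^2-) = 0.0230 × 0.143 = 3.29 × 10^-3 mol
n(I2) = n(S2O3^2-)/2 = 1.64 × 10^-3 mol
From the 1:3 ratio, n(Cr2O7^2-) in the aliquot = 1/3 × 1.64 × 10^-3 = 5.48 × 10^-4 mol
[Cr2O7^2-] = 5.48 × 10^-4 / 0.0246 = 0.0223 mol/L

0.0223 mol/L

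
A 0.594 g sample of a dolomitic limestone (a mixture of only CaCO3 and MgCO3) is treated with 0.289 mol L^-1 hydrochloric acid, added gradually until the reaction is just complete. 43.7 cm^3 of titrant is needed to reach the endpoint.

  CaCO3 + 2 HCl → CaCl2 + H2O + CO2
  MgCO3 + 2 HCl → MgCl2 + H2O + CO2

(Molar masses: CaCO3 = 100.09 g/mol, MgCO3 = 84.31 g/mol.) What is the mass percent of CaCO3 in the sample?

65.8 %

n(HCl) = 0.0437 × 0.289 = 0.0126 mol
Let x = n(CaCO3), y = n(MgCO3).
Titrant: 2x + 2y = 0.0126;  mass: 100.09x + 84.31y = 0.594
Solving, x = 3.90 × 10^-3 mol, y = 2.41 × 10^-3 mol
mass of CaCO3 = 3.90 × 10^-3 × 100.09 = 0.391 g
% CaCO3 = 0.391 / 0.594 × 100 = 65.8 %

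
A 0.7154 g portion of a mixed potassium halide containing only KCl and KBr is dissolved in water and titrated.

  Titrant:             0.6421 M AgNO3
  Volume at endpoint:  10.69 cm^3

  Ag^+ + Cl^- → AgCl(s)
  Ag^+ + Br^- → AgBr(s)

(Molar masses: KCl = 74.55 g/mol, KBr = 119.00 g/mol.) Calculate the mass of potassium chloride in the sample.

0.1701 g

n(AgNO3) = 0.01069 × 0.6421 = 6.864 × 10^-3 mol
Let x = n(KCl), y = n(KBr).
Titrant: 1x + 1y = 6.864 × 10^-3;  mass: 74.55x + 119.00y = 0.7154
Solving, x = 2.282 × 10^-3 mol, y = 4.582 × 10^-3 mol
mass of KCl = 2.282 × 10^-3 × 74.55 = 0.1701 g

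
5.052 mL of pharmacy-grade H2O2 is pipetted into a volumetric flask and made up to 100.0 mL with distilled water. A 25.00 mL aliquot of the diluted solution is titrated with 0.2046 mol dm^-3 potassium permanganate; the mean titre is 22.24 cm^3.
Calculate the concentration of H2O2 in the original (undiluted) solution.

9.007 mol/L

2 MnO4^- + 5 H2O2 + 6 H^+ → 2 Mn^2+ + 5 O2 + 8 H2O
n(KMnO4) = 0.02224 × 0.2046 = 4.550 × 10^-3 mol
From the 5:2 ratio, n(H2O2) in the aliquot = 5/2 × 4.550 × 10^-3 = 0.01138 mol
[H2O2]_dilute = 0.01138 / 0.02500 = 0.4550 mol/L
Dilution factor = 100.0 / 5.052 = 19.79
[H2O2]_stock = 0.4550 × 19.79 = 9.007 mol/L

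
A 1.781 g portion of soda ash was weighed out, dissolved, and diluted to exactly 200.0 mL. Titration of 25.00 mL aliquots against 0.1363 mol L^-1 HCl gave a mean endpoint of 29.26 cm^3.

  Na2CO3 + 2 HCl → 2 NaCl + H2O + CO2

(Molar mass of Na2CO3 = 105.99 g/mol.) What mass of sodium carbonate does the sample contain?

n(HCl) per titration = 0.02926 × 0.1363 = 3.988 × 10^-3 mol
From the 1:2 ratio, n(Na2CO3) in each aliquot = 1/2 × 3.988 × 10^-3 = 1.994 × 10^-3 mol
n(Na2CO3) in the whole flask = 1.994 × 10^-3 × 200.0/25.00 = 0.01595 mol
mass of Na2CO3 = 0.01595 × 105.99 = 1.691 g

1.691 g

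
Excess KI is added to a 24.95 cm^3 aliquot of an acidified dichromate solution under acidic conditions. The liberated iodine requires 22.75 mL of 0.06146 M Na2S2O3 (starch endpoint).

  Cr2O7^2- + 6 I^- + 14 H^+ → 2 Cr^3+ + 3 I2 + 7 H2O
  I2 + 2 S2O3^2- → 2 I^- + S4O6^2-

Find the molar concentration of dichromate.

n(S2O3^2-) = 0.02275 × 0.06146 = 1.398 × 10^-3 mol
n(I2) = n(S2O3^2-)/2 = 6.991 × 10^-4 mol
From the 1:3 ratio, n(Cr2O7^2-) in the aliquot = 1/3 × 6.991 × 10^-4 = 2.330 × 10^-4 mol
[Cr2O7^2-] = 2.330 × 10^-4 / 0.02495 = 0.009340 mol/L

0.009340 M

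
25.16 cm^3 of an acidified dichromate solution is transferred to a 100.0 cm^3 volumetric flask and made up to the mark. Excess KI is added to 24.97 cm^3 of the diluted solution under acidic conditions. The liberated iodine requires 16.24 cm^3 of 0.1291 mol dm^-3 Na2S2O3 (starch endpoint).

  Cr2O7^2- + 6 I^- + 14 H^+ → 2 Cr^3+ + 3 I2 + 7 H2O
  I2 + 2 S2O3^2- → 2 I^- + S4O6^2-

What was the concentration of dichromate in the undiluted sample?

n(S2O3^2-) = 0.01624 × 0.1291 = 2.097 × 10^-3 mol
n(I2) = n(S2O3^2-)/2 = 1.048 × 10^-3 mol
From the 1:3 ratio, n(Cr2O7^2-) in the aliquot = 1/3 × 1.048 × 10^-3 = 3.494 × 10^-4 mol
[Cr2O7^2-]_dilute = 3.494 × 10^-4 / 0.02497 = 0.01399 mol/L
[Cr2O7^2-]_original = 0.01399 × 100.0/25.16 = 0.05562 mol/L

0.05562 mol/L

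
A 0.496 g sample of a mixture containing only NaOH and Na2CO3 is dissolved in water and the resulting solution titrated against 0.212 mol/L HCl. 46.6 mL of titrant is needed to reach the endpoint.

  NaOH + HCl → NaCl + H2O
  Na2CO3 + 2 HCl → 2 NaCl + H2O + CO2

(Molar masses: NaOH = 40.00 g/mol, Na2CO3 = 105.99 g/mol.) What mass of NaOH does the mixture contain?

0.0848 g

n(HCl) = 0.0466 × 0.212 = 9.88 × 10^-3 mol
Let x = n(NaOH), y = n(Na2CO3).
Titrant: 1x + 2y = 9.88 × 10^-3;  mass: 40.00x + 105.99y = 0.496
Solving, x = 2.12 × 10^-3 mol, y = 3.88 × 10^-3 mol
mass of NaOH = 2.12 × 10^-3 × 40.00 = 0.0848 g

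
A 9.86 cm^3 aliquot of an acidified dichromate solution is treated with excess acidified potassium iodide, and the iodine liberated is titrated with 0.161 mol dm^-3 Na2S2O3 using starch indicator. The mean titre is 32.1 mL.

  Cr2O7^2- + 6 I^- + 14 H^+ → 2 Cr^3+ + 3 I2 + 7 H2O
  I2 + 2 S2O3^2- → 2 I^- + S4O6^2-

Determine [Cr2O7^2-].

n(S2O3^2-) = 0.0321 × 0.161 = 5.17 × 10^-3 mol
n(I2) = n(S2O3^2-)/2 = 2.58 × 10^-3 mol
From the 1:3 ratio, n(Cr2O7^2-) in the aliquot = 1/3 × 2.58 × 10^-3 = 8.61 × 10^-4 mol
[Cr2O7^2-] = 8.61 × 10^-4 / 0.00986 = 0.0874 mol/L

0.0874 mol/L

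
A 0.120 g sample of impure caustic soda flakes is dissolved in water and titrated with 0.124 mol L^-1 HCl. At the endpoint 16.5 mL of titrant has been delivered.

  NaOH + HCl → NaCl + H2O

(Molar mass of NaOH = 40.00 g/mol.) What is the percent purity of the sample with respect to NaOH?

n(HCl) = 0.0165 L × 0.124 mol/L = 2.05 × 10^-3 mol
n(NaOH) = 2.05 × 10^-3 mol (1:1 ratio)
mass of NaOH = 2.05 × 10^-3 × 40.00 g/mol = 0.0818 g
% NaOH = 0.0818 / 0.120 × 100 = 68.2 %

68.2 %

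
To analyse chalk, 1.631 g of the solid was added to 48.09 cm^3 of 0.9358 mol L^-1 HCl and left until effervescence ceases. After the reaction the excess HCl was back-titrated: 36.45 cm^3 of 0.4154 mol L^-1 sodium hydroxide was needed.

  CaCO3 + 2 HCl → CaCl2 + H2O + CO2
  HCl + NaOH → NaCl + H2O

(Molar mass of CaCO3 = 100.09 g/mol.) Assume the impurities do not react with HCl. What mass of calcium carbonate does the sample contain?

1.494 g

n(HCl) added = 0.04809 × 0.9358 = 0.04500 mol
n(NaOH) used in back-titration = 0.03645 × 0.4154 = 0.01514 mol
n(HCl) left over = 0.01514 mol (1:1 ratio)
n(HCl) consumed by analyte = 0.04500 − 0.01514 = 0.02986 mol
From the 1:2 ratio, n(CaCO3) = 1/2 × 0.02986 = 0.01493 mol
mass of CaCO3 = 0.01493 × 100.09 = 1.494 g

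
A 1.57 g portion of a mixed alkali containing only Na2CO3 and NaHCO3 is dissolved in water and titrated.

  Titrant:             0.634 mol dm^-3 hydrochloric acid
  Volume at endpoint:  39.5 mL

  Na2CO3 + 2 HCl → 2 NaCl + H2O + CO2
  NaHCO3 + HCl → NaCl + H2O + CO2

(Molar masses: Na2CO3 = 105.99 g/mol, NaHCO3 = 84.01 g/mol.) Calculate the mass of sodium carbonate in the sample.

n(HCl) = 0.0395 × 0.634 = 0.0250 mol
Let x = n(Na2CO3), y = n(NaHCO3).
Titrant: 2x + 1y = 0.0250;  mass: 105.99x + 84.01y = 1.57
Solving, x = 8.61 × 10^-3 mol, y = 7.83 × 10^-3 mol
mass of Na2CO3 = 8.61 × 10^-3 × 105.99 = 0.912 g

0.912 g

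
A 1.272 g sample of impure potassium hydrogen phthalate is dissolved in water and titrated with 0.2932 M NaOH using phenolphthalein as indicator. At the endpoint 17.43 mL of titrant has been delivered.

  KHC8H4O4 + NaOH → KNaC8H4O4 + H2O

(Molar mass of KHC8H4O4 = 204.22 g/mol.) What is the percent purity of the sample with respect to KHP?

n(NaOH) = 0.01743 L × 0.2932 mol/L = 5.110 × 10^-3 mol
n(KHC8H4O4) = 5.110 × 10^-3 mol (1:1 ratio)
mass of KHC8H4O4 = 5.110 × 10^-3 × 204.22 g/mol = 1.044 g
% KHC8H4O4 = 1.044 / 1.272 × 100 = 82.05 %

82.05 %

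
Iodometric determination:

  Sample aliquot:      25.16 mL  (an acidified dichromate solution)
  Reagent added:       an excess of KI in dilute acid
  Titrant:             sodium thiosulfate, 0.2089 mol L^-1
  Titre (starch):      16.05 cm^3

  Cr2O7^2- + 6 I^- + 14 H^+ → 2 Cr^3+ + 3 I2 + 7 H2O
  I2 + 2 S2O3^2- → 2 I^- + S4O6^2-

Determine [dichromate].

n(S2O3^2-) = 0.01605 × 0.2089 = 3.353 × 10^-3 mol
n(I2) = n(S2O3^2-)/2 = 1.676 × 10^-3 mol
From the 1:3 ratio, n(Cr2O7^2-) in the aliquot = 1/3 × 1.676 × 10^-3 = 5.588 × 10^-4 mol
[Cr2O7^2-] = 5.588 × 10^-4 / 0.02516 = 0.02221 mol/L

0.02221 mol/L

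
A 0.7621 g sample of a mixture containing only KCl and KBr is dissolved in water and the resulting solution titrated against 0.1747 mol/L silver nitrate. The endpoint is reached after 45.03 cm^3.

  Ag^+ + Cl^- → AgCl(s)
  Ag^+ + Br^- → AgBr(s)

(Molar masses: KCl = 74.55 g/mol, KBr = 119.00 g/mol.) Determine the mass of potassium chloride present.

n(AgNO3) = 0.04503 × 0.1747 = 7.867 × 10^-3 mol
Let x = n(KCl), y = n(KBr).
Titrant: 1x + 1y = 7.867 × 10^-3;  mass: 74.55x + 119.00y = 0.7621
Solving, x = 3.915 × 10^-3 mol, y = 3.951 × 10^-3 mol
mass of KCl = 3.915 × 10^-3 × 74.55 = 0.2919 g

0.2919 g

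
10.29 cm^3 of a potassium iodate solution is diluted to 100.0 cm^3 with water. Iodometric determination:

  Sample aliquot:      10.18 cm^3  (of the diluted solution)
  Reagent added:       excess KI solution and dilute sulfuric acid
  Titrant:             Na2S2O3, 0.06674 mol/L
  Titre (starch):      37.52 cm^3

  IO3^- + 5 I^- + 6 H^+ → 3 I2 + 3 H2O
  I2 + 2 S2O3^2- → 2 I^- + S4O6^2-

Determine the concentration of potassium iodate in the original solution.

n(S2O3^2-) = 0.03752 × 0.06674 = 2.504 × 10^-3 mol
n(I2) = n(S2O3^2-)/2 = 1.252 × 10^-3 mol
From the 1:3 ratio, n(IO3^-) in the aliquot = 1/3 × 1.252 × 10^-3 = 4.173 × 10^-4 mol
[IO3^-]_dilute = 4.173 × 10^-4 / 0.01018 = 0.04100 mol/L
[IO3^-]_original = 0.04100 × 100.0/10.29 = 0.3984 mol/L

0.3984 mol/L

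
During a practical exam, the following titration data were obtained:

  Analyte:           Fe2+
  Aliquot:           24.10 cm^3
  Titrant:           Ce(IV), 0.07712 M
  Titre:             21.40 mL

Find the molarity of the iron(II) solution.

Ce^4+ + Fe^2+ → Ce^3+ + Fe^3+
n(Ce4+) = 0.02140 L × 0.07712 mol/L = 1.650 × 10^-3 mol
n(Fe2+) = 1.650 × 10^-3 mol (1:1 mole ratio)
[Fe2+] = 1.650 × 10^-3 mol / 0.02410 L = 0.06848 mol/L

0.06848 M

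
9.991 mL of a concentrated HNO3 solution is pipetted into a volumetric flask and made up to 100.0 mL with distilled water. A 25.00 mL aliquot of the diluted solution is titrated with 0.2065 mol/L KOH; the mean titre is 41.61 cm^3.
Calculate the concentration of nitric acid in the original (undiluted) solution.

3.440 mol/L

HNO3 + KOH → KNO3 + H2O
n(KOH) = 0.04161 × 0.2065 = 8.592 × 10^-3 mol
n(HNO3) in the aliquot = 8.592 × 10^-3 mol (1:1 ratio)
[HNO3]_dilute = 8.592 × 10^-3 / 0.02500 = 0.3437 mol/L
Dilution factor = 100.0 / 9.991 = 10.01
[HNO3]_stock = 0.3437 × 10.01 = 3.440 mol/L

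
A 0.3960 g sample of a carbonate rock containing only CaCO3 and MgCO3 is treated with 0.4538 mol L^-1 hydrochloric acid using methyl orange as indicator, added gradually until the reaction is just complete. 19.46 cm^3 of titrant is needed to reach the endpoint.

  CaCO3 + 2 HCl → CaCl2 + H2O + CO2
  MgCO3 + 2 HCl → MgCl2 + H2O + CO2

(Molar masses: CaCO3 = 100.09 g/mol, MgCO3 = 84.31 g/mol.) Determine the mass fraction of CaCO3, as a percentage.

38.01 %

n(HCl) = 0.01946 × 0.4538 = 8.831 × 10^-3 mol
Let x = n(CaCO3), y = n(MgCO3).
Titrant: 2x + 2y = 8.831 × 10^-3;  mass: 100.09x + 84.31y = 0.3960
Solving, x = 1.504 × 10^-3 mol, y = 2.912 × 10^-3 mol
mass of CaCO3 = 1.504 × 10^-3 × 100.09 = 0.1505 g
% CaCO3 = 0.1505 / 0.3960 × 100 = 38.01 %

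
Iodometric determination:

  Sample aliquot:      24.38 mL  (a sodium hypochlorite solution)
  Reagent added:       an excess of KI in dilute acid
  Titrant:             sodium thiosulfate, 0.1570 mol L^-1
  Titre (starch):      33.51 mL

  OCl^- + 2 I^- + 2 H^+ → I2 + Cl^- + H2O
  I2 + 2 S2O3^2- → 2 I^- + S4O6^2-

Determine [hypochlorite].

n(S2O3^2-) = 0.03351 × 0.1570 = 5.261 × 10^-3 mol
n(I2) = n(S2O3^2-)/2 = 2.631 × 10^-3 mol
n(OCl^-) in the aliquot = 2.631 × 10^-3 mol (1:1 ratio)
[OCl^-] = 2.631 × 10^-3 / 0.02438 = 0.1079 mol/L

0.1079 mol/L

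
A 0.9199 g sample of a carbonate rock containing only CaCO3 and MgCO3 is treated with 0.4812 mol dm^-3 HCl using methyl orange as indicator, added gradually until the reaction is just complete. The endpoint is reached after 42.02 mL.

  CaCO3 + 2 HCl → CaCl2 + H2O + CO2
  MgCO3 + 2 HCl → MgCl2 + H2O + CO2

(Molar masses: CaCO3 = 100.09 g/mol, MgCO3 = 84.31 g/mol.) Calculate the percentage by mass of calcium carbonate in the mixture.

n(HCl) = 0.04202 × 0.4812 = 0.02022 mol
Let x = n(CaCO3), y = n(MgCO3).
Titrant: 2x + 2y = 0.02022;  mass: 100.09x + 84.31y = 0.9199
Solving, x = 4.279 × 10^-3 mol, y = 5.831 × 10^-3 mol
mass of CaCO3 = 4.279 × 10^-3 × 100.09 = 0.4283 g
% CaCO3 = 0.4283 / 0.9199 × 100 = 46.56 %

46.56 %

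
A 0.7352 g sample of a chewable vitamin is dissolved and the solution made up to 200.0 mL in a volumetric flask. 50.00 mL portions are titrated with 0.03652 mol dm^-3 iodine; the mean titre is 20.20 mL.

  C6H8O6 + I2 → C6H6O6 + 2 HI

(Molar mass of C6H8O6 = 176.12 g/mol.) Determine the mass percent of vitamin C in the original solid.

n(I2) per titration = 0.02020 × 0.03652 = 7.377 × 10^-4 mol
n(C6H8O6) in each aliquot = 7.377 × 10^-4 mol (1:1 ratio)
n(C6H8O6) in the whole flask = 7.377 × 10^-4 × 200.0/50.00 = 2.951 × 10^-3 mol
mass of C6H8O6 = 2.951 × 10^-3 × 176.12 = 0.5197 g
% C6H8O6 = 0.5197 / 0.7352 × 100 = 70.69 %

70.69 %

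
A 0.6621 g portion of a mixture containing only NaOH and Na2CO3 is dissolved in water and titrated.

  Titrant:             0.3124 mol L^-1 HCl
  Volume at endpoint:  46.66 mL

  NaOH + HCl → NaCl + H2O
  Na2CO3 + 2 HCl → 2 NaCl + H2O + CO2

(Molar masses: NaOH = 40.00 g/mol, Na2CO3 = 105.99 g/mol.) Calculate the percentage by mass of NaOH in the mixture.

n(HCl) = 0.04666 × 0.3124 = 0.01458 mol
Let x = n(NaOH), y = n(Na2CO3).
Titrant: 1x + 2y = 0.01458;  mass: 40.00x + 105.99y = 0.6621
Solving, x = 8.495 × 10^-3 mol, y = 3.041 × 10^-3 mol
mass of NaOH = 8.495 × 10^-3 × 40.00 = 0.3398 g
% NaOH = 0.3398 / 0.6621 × 100 = 51.32 %

51.32 %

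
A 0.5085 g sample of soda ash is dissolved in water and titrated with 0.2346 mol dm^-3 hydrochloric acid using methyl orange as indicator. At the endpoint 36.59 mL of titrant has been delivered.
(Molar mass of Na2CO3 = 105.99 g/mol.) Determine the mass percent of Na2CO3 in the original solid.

Na2CO3 + 2 HCl → 2 NaCl + H2O + CO2
n(HCl) = 0.03659 L × 0.2346 mol/L = 8.584 × 10^-3 mol
From the 1:2 ratio, n(Na2CO3) = 1/2 × 8.584 × 10^-3 = 4.292 × 10^-3 mol
mass of Na2CO3 = 4.292 × 10^-3 × 105.99 g/mol = 0.4549 g
% Na2CO3 = 0.4549 / 0.5085 × 100 = 89.46 %

89.46 %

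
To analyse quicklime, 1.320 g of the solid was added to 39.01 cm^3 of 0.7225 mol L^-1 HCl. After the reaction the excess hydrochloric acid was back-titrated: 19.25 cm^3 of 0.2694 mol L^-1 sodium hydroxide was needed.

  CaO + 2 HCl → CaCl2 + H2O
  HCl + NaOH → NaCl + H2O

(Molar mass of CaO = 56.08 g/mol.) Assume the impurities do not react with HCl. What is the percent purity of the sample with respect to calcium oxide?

48.85 %

n(HCl) added = 0.03901 × 0.7225 = 0.02818 mol
n(NaOH) used in back-titration = 0.01925 × 0.2694 = 5.186 × 10^-3 mol
n(HCl) left over = 5.186 × 10^-3 mol (1:1 ratio)
n(HCl) consumed by analyte = 0.02818 − 5.186 × 10^-3 = 0.02300 mol
From the 1:2 ratio, n(CaO) = 1/2 × 0.02300 = 0.01150 mol
mass of CaO = 0.01150 × 56.08 = 0.6449 g
% CaO = 0.6449 / 1.320 × 100 = 48.85 %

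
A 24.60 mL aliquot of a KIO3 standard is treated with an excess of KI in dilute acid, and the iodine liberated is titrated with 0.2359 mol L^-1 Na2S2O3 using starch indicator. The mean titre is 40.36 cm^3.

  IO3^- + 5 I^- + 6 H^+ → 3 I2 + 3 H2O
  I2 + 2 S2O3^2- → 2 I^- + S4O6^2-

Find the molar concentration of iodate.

n(S2O3^2-) = 0.04036 × 0.2359 = 9.521 × 10^-3 mol
n(I2) = n(S2O3^2-)/2 = 4.760 × 10^-3 mol
From the 1:3 ratio, n(IO3^-) in the aliquot = 1/3 × 4.760 × 10^-3 = 1.587 × 10^-3 mol
[IO3^-] = 1.587 × 10^-3 / 0.02460 = 0.06450 mol/L

0.06450 mol/L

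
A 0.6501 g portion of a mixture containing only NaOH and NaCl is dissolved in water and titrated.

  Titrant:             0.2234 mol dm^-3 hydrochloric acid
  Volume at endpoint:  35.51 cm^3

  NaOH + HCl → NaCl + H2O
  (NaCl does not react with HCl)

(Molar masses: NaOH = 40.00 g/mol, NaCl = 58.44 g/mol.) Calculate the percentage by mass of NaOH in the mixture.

n(HCl) = 0.03551 × 0.2234 = 7.933 × 10^-3 mol
Let x = n(NaOH), y = n(NaCl).
Titrant: 1x = 7.933 × 10^-3;  mass: 40.00x + 58.44y = 0.6501
Solving, x = 7.933 × 10^-3 mol, y = 5.694 × 10^-3 mol
mass of NaOH = 7.933 × 10^-3 × 40.00 = 0.3173 g
% NaOH = 0.3173 / 0.6501 × 100 = 48.81 %

48.81 %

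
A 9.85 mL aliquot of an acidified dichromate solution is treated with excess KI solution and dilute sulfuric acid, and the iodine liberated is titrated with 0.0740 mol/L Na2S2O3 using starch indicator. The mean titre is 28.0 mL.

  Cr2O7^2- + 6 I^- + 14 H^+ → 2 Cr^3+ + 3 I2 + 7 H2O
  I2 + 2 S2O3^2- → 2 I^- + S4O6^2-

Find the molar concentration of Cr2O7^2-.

0.0351 mol/L

n(S2O3^2-) = 0.0280 × 0.0740 = 2.07 × 10^-3 mol
n(I2) = n(S2O3^2-)/2 = 1.04 × 10^-3 mol
From the 1:3 ratio, n(Cr2O7^2-) in the aliquot = 1/3 × 1.04 × 10^-3 = 3.45 × 10^-4 mol
[Cr2O7^2-] = 3.45 × 10^-4 / 0.00985 = 0.0351 mol/L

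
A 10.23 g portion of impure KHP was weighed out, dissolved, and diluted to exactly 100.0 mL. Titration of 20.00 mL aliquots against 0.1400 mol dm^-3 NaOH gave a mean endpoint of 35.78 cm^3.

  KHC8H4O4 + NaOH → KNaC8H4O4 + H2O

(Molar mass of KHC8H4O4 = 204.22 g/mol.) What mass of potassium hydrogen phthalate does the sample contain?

n(NaOH) per titration = 0.03578 × 0.1400 = 5.009 × 10^-3 mol
n(KHC8H4O4) in each aliquot = 5.009 × 10^-3 mol (1:1 ratio)
n(KHC8H4O4) in the whole flask = 5.009 × 10^-3 × 100.0/20.00 = 0.02505 mol
mass of KHC8H4O4 = 0.02505 × 204.22 = 5.115 g

5.115 g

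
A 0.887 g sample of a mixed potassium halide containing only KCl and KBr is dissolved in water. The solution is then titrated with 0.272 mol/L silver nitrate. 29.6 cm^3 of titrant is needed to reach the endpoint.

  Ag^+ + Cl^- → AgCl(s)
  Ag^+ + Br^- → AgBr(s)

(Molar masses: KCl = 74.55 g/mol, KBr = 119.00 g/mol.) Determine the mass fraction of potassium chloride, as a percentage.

13.4 %

n(AgNO3) = 0.0296 × 0.272 = 8.05 × 10^-3 mol
Let x = n(KCl), y = n(KBr).
Titrant: 1x + 1y = 8.05 × 10^-3;  mass: 74.55x + 119.00y = 0.887
Solving, x = 1.60 × 10^-3 mol, y = 6.45 × 10^-3 mol
mass of KCl = 1.60 × 10^-3 × 74.55 = 0.119 g
% KCl = 0.119 / 0.887 × 100 = 13.4 %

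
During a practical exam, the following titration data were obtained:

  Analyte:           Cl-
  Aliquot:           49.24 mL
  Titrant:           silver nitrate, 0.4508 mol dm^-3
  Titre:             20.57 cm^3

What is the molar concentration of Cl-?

0.1883 mol/L

Ag^+ + Cl^- → AgCl(s)
n(AgNO3) = 0.02057 L × 0.4508 mol/L = 9.273 × 10^-3 mol
n(Cl-) = 9.273 × 10^-3 mol (1:1 mole ratio)
[Cl-] = 9.273 × 10^-3 mol / 0.04924 L = 0.1883 mol/L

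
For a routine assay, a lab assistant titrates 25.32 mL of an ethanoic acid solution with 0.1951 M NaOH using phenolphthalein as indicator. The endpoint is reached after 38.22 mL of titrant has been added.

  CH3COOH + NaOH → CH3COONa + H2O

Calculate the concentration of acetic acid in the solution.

0.2945 M

n(NaOH) = 0.03822 L × 0.1951 mol/L = 7.457 × 10^-3 mol
n(CH3COOH) = 7.457 × 10^-3 mol (1:1 mole ratio)
[CH3COOH] = 7.457 × 10^-3 mol / 0.02532 L = 0.2945 mol/L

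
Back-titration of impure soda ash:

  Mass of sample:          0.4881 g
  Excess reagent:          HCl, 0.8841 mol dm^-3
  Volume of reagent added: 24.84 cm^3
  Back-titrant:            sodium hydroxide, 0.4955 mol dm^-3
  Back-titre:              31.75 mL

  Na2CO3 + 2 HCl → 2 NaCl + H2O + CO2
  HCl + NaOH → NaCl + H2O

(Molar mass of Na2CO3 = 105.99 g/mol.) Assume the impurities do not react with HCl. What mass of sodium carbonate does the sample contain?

n(HCl) added = 0.02484 × 0.8841 = 0.02196 mol
n(NaOH) used in back-titration = 0.03175 × 0.4955 = 0.01573 mol
n(HCl) left over = 0.01573 mol (1:1 ratio)
n(HCl) consumed by analyte = 0.02196 − 0.01573 = 6.229 × 10^-3 mol
From the 1:2 ratio, n(Na2CO3) = 1/2 × 6.229 × 10^-3 = 3.114 × 10^-3 mol
mass of Na2CO3 = 3.114 × 10^-3 × 105.99 = 0.3301 g

0.3301 g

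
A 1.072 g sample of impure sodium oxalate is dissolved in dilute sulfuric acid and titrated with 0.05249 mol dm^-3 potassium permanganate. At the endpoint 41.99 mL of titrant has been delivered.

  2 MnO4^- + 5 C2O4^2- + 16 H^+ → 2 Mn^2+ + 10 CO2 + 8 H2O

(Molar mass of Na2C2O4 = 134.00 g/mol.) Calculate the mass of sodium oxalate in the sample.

n(KMnO4) = 0.04199 L × 0.05249 mol/L = 2.204 × 10^-3 mol
From the 5:2 ratio, n(Na2C2O4) = 5/2 × 2.204 × 10^-3 = 5.510 × 10^-3 mol
mass of Na2C2O4 = 5.510 × 10^-3 × 134.00 g/mol = 0.7384 g

0.7384 g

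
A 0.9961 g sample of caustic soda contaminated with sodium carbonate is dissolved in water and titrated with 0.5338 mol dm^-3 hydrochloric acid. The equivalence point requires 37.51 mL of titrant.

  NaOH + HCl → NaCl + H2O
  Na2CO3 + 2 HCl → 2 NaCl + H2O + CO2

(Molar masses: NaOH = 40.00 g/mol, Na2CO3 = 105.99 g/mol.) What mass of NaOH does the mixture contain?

0.2001 g

n(HCl) = 0.03751 × 0.5338 = 0.02002 mol
Let x = n(NaOH), y = n(Na2CO3).
Titrant: 1x + 2y = 0.02002;  mass: 40.00x + 105.99y = 0.9961
Solving, x = 5.003 × 10^-3 mol, y = 7.510 × 10^-3 mol
mass of NaOH = 5.003 × 10^-3 × 40.00 = 0.2001 g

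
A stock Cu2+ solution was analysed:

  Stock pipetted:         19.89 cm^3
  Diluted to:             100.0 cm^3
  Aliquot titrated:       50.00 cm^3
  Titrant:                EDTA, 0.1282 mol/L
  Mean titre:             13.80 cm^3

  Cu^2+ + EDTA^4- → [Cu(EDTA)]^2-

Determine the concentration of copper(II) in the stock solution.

n(EDTA) = 0.01380 × 0.1282 = 1.769 × 10^-3 mol
n(Cu2+) in the aliquot = 1.769 × 10^-3 mol (1:1 ratio)
[Cu2+]_dilute = 1.769 × 10^-3 / 0.05000 = 0.03538 mol/L
Dilution factor = 100.0 / 19.89 = 5.028
[Cu2+]_stock = 0.03538 × 5.028 = 0.1779 mol/L

0.1779 mol/L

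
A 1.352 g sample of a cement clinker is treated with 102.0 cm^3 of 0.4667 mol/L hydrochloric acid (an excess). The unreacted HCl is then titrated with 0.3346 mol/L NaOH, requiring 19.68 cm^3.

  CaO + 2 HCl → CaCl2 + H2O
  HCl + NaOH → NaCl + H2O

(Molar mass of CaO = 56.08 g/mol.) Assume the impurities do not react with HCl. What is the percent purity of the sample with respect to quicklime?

85.07 %

n(HCl) added = 0.1020 × 0.4667 = 0.04760 mol
n(NaOH) used in back-titration = 0.01968 × 0.3346 = 6.585 × 10^-3 mol
n(HCl) left over = 6.585 × 10^-3 mol (1:1 ratio)
n(HCl) consumed by analyte = 0.04760 − 6.585 × 10^-3 = 0.04102 mol
From the 1:2 ratio, n(CaO) = 1/2 × 0.04102 = 0.02051 mol
mass of CaO = 0.02051 × 56.08 = 1.150 g
% CaO = 1.150 / 1.352 × 100 = 85.07 %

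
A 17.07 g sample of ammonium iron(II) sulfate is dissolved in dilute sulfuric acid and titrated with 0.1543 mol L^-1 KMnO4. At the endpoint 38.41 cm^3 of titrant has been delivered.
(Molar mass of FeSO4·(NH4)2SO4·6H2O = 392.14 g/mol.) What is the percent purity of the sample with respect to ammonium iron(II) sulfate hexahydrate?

MnO4^- + 5 Fe^2+ + 8 H^+ → Mn^2+ + 5 Fe^3+ + 4 H2O
n(KMnO4) = 0.03841 L × 0.1543 mol/L = 5.927 × 10^-3 mol
From the 5:1 ratio, n(FeSO4·(NH4)2SO4·6H2O) = 5/1 × 5.927 × 10^-3 = 0.02963 mol
mass of FeSO4·(NH4)2SO4·6H2O = 0.02963 × 392.14 g/mol = 11.62 g
% FeSO4·(NH4)2SO4·6H2O = 11.62 / 17.07 × 100 = 68.08 %

68.08 %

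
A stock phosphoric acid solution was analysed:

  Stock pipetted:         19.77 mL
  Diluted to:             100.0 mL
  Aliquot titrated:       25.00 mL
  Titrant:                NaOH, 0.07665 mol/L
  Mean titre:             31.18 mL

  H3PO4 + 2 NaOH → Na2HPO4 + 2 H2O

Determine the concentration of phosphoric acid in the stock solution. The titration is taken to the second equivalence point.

0.2418 mol/L

n(NaOH) = 0.03118 × 0.07665 = 2.390 × 10^-3 mol
From the 1:2 ratio, n(H3PO4) in the aliquot = 1/2 × 2.390 × 10^-3 = 1.195 × 10^-3 mol
[H3PO4]_dilute = 1.195 × 10^-3 / 0.02500 = 0.04780 mol/L
Dilution factor = 100.0 / 19.77 = 5.058
[H3PO4]_stock = 0.04780 × 5.058 = 0.2418 mol/L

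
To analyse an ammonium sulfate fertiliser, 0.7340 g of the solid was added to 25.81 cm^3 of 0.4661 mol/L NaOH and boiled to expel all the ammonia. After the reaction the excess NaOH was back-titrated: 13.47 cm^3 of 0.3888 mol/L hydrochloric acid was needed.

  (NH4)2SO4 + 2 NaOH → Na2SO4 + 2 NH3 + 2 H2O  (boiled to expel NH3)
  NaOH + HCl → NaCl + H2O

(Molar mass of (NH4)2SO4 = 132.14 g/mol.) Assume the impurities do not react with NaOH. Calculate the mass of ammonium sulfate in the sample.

0.4488 g

n(NaOH) added = 0.02581 × 0.4661 = 0.01203 mol
n(HCl) used in back-titration = 0.01347 × 0.3888 = 5.237 × 10^-3 mol
n(NaOH) left over = 5.237 × 10^-3 mol (1:1 ratio)
n(NaOH) consumed by analyte = 0.01203 − 5.237 × 10^-3 = 6.793 × 10^-3 mol
From the 1:2 ratio, n((NH4)2SO4) = 1/2 × 6.793 × 10^-3 = 3.396 × 10^-3 mol
mass of (NH4)2SO4 = 3.396 × 10^-3 × 132.14 = 0.4488 g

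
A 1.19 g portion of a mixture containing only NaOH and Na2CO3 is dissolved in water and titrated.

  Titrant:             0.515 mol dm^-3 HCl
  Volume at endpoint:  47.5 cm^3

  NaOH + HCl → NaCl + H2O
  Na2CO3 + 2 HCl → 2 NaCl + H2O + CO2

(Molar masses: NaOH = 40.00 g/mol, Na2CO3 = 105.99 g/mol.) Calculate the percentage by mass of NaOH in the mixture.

27.5 %

n(HCl) = 0.0475 × 0.515 = 0.0245 mol
Let x = n(NaOH), y = n(Na2CO3).
Titrant: 1x + 2y = 0.0245;  mass: 40.00x + 105.99y = 1.19
Solving, x = 8.19 × 10^-3 mol, y = 8.14 × 10^-3 mol
mass of NaOH = 8.19 × 10^-3 × 40.00 = 0.327 g
% NaOH = 0.327 / 1.19 × 100 = 27.5 %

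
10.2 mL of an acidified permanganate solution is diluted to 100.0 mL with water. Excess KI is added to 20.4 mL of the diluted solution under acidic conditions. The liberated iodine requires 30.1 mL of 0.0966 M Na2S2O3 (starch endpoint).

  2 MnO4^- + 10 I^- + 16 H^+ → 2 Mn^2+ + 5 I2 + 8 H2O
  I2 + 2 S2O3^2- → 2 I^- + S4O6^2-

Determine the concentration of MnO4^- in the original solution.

n(S2O3^2-) = 0.0301 × 0.0966 = 2.91 × 10^-3 mol
n(I2) = n(S2O3^2-)/2 = 1.45 × 10^-3 mol
From the 2:5 ratio, n(MnO4^-) in the aliquot = 2/5 × 1.45 × 10^-3 = 5.82 × 10^-4 mol
[MnO4^-]_dilute = 5.82 × 10^-4 / 0.0204 = 0.0285 mol/L
[MnO4^-]_original = 0.0285 × 100.0/10.2 = 0.279 mol/L

0.279 M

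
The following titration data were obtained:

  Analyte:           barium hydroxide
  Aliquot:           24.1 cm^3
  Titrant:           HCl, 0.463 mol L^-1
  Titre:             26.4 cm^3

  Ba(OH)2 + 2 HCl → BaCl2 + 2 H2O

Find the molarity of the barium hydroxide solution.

n(HCl) = 0.0264 L × 0.463 mol/L = 0.0122 mol
From the 1:2 mole ratio, n(Ba(OH)2) = 1/2 × 0.0122 = 6.11 × 10^-3 mol
[Ba(OH)2] = 6.11 × 10^-3 mol / 0.0241 L = 0.254 mol/L

0.254 mol/L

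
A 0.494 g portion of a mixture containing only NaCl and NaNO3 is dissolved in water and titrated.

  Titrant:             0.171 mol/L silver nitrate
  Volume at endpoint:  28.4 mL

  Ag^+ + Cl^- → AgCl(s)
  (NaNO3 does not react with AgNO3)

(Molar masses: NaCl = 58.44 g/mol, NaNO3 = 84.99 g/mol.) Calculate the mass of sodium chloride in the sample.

0.284 g

n(AgNO3) = 0.0284 × 0.171 = 4.86 × 10^-3 mol
Let x = n(NaCl), y = n(NaNO3).
Titrant: 1x = 4.86 × 10^-3;  mass: 58.44x + 84.99y = 0.494
Solving, x = 4.86 × 10^-3 mol, y = 2.47 × 10^-3 mol
mass of NaCl = 4.86 × 10^-3 × 58.44 = 0.284 g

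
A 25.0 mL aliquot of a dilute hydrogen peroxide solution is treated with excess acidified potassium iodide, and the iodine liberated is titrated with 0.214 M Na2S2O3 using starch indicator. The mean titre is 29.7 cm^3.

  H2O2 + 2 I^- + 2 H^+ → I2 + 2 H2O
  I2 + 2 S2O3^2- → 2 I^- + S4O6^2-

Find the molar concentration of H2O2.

0.127 M

n(S2O3^2-) = 0.0297 × 0.214 = 6.36 × 10^-3 mol
n(I2) = n(S2O3^2-)/2 = 3.18 × 10^-3 mol
n(H2O2) in the aliquot = 3.18 × 10^-3 mol (1:1 ratio)
[H2O2] = 3.18 × 10^-3 / 0.0250 = 0.127 mol/L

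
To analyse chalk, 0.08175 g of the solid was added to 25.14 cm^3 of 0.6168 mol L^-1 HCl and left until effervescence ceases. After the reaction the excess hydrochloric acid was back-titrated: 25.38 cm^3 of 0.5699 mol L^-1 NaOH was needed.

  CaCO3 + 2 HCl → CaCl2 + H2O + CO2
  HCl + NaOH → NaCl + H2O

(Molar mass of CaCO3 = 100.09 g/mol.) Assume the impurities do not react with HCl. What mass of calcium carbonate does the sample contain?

n(HCl) added = 0.02514 × 0.6168 = 0.01551 mol
n(NaOH) used in back-titration = 0.02538 × 0.5699 = 0.01446 mol
n(HCl) left over = 0.01446 mol (1:1 ratio)
n(HCl) consumed by analyte = 0.01551 − 0.01446 = 1.042 × 10^-3 mol
From the 1:2 ratio, n(CaCO3) = 1/2 × 1.042 × 10^-3 = 5.211 × 10^-4 mol
mass of CaCO3 = 5.211 × 10^-4 × 100.09 = 0.05216 g

0.05216 g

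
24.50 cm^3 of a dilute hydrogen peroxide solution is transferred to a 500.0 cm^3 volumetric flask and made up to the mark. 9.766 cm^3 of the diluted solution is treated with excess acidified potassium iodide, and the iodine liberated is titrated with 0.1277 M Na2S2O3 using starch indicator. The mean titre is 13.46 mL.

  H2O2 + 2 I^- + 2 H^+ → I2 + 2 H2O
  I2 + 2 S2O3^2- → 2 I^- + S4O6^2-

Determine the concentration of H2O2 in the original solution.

n(S2O3^2-) = 0.01346 × 0.1277 = 1.719 × 10^-3 mol
n(I2) = n(S2O3^2-)/2 = 8.594 × 10^-4 mol
n(H2O2) in the aliquot = 8.594 × 10^-4 mol (1:1 ratio)
[H2O2]_dilute = 8.594 × 10^-4 / 0.009766 = 0.08800 mol/L
[H2O2]_original = 0.08800 × 500.0/24.50 = 1.796 mol/L

1.796 M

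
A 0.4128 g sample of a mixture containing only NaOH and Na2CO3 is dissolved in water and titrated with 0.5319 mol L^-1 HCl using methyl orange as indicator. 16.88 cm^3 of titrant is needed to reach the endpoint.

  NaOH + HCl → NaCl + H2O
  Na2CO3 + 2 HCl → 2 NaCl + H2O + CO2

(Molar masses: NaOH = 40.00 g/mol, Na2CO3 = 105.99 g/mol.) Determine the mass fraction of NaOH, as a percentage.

46.99 %

n(HCl) = 0.01688 × 0.5319 = 8.978 × 10^-3 mol
Let x = n(NaOH), y = n(Na2CO3).
Titrant: 1x + 2y = 8.978 × 10^-3;  mass: 40.00x + 105.99y = 0.4128
Solving, x = 4.849 × 10^-3 mol, y = 2.065 × 10^-3 mol
mass of NaOH = 4.849 × 10^-3 × 40.00 = 0.1940 g
% NaOH = 0.1940 / 0.4128 × 100 = 46.99 %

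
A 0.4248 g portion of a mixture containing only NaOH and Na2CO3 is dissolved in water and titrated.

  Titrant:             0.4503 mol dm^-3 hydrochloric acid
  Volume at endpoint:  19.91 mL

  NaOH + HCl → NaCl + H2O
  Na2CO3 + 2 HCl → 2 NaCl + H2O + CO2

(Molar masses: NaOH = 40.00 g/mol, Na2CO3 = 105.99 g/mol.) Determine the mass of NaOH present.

n(HCl) = 0.01991 × 0.4503 = 8.965 × 10^-3 mol
Let x = n(NaOH), y = n(Na2CO3).
Titrant: 1x + 2y = 8.965 × 10^-3;  mass: 40.00x + 105.99y = 0.4248
Solving, x = 3.873 × 10^-3 mol, y = 2.546 × 10^-3 mol
mass of NaOH = 3.873 × 10^-3 × 40.00 = 0.1549 g

0.1549 g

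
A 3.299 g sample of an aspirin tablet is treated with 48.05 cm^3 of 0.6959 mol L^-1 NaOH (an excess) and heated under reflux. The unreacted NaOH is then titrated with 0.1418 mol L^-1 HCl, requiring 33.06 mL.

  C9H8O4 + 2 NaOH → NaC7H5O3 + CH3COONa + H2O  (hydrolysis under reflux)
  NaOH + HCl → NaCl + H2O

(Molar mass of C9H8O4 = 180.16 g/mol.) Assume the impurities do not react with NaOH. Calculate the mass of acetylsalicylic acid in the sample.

2.590 g

n(NaOH) added = 0.04805 × 0.6959 = 0.03344 mol
n(HCl) used in back-titration = 0.03306 × 0.1418 = 4.688 × 10^-3 mol
n(NaOH) left over = 4.688 × 10^-3 mol (1:1 ratio)
n(NaOH) consumed by analyte = 0.03344 − 4.688 × 10^-3 = 0.02875 mol
From the 1:2 ratio, n(C9H8O4) = 1/2 × 0.02875 = 0.01438 mol
mass of C9H8O4 = 0.01438 × 180.16 = 2.590 g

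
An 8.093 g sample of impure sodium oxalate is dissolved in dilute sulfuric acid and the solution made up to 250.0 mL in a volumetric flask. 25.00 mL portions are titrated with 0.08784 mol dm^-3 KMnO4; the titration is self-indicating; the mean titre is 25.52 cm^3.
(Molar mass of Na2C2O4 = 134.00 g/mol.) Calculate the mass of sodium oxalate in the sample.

2 MnO4^- + 5 C2O4^2- + 16 H^+ → 2 Mn^2+ + 10 CO2 + 8 H2O
n(KMnO4) per titration = 0.02552 × 0.08784 = 2.242 × 10^-3 mol
From the 5:2 ratio, n(Na2C2O4) in each aliquot = 5/2 × 2.242 × 10^-3 = 5.604 × 10^-3 mol
n(Na2C2O4) in the whole flask = 5.604 × 10^-3 × 250.0/25.00 = 0.05604 mol
mass of Na2C2O4 = 0.05604 × 134.00 = 7.510 g

7.510 g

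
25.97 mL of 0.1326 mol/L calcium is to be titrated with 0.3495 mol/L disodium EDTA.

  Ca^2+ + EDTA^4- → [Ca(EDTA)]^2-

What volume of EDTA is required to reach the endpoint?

n(Ca2+) = 0.02597 L × 0.1326 mol/L = 3.444 × 10^-3 mol
n(EDTA) = 3.444 × 10^-3 mol (1:1 stoichiometry)
V(EDTA) = 3.444 × 10^-3 mol / 0.3495 mol/L = 0.009853 L = 9.853 mL

9.853 mL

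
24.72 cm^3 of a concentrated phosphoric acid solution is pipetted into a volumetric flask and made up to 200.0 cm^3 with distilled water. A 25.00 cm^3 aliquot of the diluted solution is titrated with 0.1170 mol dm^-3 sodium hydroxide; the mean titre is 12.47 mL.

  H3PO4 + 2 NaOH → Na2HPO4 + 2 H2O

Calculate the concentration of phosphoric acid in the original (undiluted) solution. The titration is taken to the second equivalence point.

n(NaOH) = 0.01247 × 0.1170 = 1.459 × 10^-3 mol
From the 1:2 ratio, n(H3PO4) in the aliquot = 1/2 × 1.459 × 10^-3 = 7.295 × 10^-4 mol
[H3PO4]_dilute = 7.295 × 10^-4 / 0.02500 = 0.02918 mol/L
Dilution factor = 200.0 / 24.72 = 8.091
[H3PO4]_stock = 0.02918 × 8.091 = 0.2361 mol/L

0.2361 mol/L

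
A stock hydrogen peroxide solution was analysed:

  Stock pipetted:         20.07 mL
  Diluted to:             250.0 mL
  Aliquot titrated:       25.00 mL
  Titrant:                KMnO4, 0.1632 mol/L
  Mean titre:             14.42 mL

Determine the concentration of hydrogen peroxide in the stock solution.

2.931 mol/L

2 MnO4^- + 5 H2O2 + 6 H^+ → 2 Mn^2+ + 5 O2 + 8 H2O
n(KMnO4) = 0.01442 × 0.1632 = 2.353 × 10^-3 mol
From the 5:2 ratio, n(H2O2) in the aliquot = 5/2 × 2.353 × 10^-3 = 5.883 × 10^-3 mol
[H2O2]_dilute = 5.883 × 10^-3 / 0.02500 = 0.2353 mol/L
Dilution factor = 250.0 / 20.07 = 12.46
[H2O2]_stock = 0.2353 × 12.46 = 2.931 mol/L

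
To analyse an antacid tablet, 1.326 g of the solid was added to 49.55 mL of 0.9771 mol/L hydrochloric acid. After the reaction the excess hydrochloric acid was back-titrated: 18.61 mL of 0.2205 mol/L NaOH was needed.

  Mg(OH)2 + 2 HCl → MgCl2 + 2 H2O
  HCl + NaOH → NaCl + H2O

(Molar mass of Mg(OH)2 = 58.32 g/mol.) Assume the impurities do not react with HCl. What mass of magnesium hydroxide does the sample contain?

1.292 g

n(HCl) added = 0.04955 × 0.9771 = 0.04842 mol
n(NaOH) used in back-titration = 0.01861 × 0.2205 = 4.104 × 10^-3 mol
n(HCl) left over = 4.104 × 10^-3 mol (1:1 ratio)
n(HCl) consumed by analyte = 0.04842 − 4.104 × 10^-3 = 0.04431 mol
From the 1:2 ratio, n(Mg(OH)2) = 1/2 × 0.04431 = 0.02216 mol
mass of Mg(OH)2 = 0.02216 × 58.32 = 1.292 g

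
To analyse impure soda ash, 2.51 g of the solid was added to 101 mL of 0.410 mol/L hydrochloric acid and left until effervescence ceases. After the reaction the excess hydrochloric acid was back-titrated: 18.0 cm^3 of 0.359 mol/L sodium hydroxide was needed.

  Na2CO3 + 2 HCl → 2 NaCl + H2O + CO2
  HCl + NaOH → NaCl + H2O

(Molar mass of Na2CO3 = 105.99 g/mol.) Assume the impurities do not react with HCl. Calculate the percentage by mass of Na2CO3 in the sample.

73.8 %

n(HCl) added = 0.101 × 0.410 = 0.0414 mol
n(NaOH) used in back-titration = 0.0180 × 0.359 = 6.46 × 10^-3 mol
n(HCl) left over = 6.46 × 10^-3 mol (1:1 ratio)
n(HCl) consumed by analyte = 0.0414 − 6.46 × 10^-3 = 0.0349 mol
From the 1:2 ratio, n(Na2CO3) = 1/2 × 0.0349 = 0.0175 mol
mass of Na2CO3 = 0.0175 × 105.99 = 1.85 g
% Na2CO3 = 1.85 / 2.51 × 100 = 73.8 %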